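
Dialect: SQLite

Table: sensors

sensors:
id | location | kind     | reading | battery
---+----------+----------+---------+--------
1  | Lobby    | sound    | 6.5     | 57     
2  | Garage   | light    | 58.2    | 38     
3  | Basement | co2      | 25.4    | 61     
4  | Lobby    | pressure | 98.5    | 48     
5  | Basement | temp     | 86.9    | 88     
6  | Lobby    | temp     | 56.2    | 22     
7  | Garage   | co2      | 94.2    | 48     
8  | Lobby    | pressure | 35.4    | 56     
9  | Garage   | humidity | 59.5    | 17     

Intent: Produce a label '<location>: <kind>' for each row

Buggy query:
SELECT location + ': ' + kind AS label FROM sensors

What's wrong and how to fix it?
Bug: '+' is numeric addition; on text columns SQLite converts them to 0 instead of concatenating

Fix: Use the || operator for string concatenation

Corrected query:
SELECT location || ': ' || kind AS label FROM sensors

Result:
label           
----------------
Lobby: sound    
Garage: light   
Basement: co2   
Lobby: pressure 
Basement: temp  
Lobby: temp     
Garage: co2     
Lobby: pressure 
Garage: humidity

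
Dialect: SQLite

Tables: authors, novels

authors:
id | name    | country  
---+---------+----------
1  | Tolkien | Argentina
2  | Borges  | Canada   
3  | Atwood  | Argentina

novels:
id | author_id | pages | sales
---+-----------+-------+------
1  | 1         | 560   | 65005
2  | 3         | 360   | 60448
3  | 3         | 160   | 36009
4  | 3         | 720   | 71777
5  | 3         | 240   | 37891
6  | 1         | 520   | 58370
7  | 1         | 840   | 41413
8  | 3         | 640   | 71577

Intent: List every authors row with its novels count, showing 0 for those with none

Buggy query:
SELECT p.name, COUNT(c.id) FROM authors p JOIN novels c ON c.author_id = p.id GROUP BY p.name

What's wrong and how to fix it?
Bug: INNER JOIN drops authors rows that have no matching novels rows

Fix: Switch to LEFT JOIN to retain unmatched parent rows

Corrected query:
SELECT p.name, COUNT(c.id) FROM authors p LEFT JOIN novels c ON c.author_id = p.id GROUP BY p.name

Result:
name    | COUNT(c.id)
--------+------------
Atwood  | 5          
Borges  | 0          
Tolkien | 3          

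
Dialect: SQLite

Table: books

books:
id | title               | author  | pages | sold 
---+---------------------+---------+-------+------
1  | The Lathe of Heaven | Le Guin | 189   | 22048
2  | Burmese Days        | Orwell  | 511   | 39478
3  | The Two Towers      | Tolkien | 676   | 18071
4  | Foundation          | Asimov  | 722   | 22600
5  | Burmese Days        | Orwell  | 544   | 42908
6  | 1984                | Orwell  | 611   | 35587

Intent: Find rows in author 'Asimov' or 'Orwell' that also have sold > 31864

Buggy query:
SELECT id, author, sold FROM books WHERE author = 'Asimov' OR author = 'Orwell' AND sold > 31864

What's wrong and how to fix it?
Bug: AND binds tighter than OR, so this parses as author = 'Asimov' OR (author = 'Orwell' AND sold > 31864)

Fix: Group the OR with parentheses (or use IN), then AND the threshold

Corrected query:
SELECT id, author, sold FROM books WHERE (author = 'Asimov' OR author = 'Orwell') AND sold > 31864

Result:
id | author | sold 
---+--------+------
2  | Orwell | 39478
5  | Orwell | 42908
6  | Orwell | 35587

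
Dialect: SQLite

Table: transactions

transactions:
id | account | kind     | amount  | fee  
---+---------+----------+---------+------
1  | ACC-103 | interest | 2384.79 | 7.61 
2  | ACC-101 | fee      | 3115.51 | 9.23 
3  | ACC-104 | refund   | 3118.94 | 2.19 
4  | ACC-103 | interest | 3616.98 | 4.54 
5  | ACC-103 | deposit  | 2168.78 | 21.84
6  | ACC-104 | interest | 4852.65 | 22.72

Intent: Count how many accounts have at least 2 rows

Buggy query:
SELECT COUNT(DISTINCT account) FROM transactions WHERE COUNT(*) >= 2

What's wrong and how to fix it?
Bug: COUNT(*) cannot appear in WHERE; the per-group count doesn't exist yet

Fix: Use a subquery that GROUPs and filters with HAVING, then count its rows

Corrected query:
SELECT COUNT(*) FROM (SELECT account FROM transactions GROUP BY account HAVING COUNT(*) >= 2)

Result:
COUNT(*)
--------
2       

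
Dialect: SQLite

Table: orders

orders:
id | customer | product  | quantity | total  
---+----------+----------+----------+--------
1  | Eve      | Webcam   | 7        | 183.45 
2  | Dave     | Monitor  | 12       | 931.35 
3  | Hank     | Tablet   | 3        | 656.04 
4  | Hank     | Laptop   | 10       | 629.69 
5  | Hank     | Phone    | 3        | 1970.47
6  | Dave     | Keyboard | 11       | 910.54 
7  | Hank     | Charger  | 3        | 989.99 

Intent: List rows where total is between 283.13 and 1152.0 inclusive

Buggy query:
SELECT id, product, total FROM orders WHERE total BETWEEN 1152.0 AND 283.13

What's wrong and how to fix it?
Bug: The bounds are reversed; BETWEEN a AND b requires a <= b to match anything

Fix: Swap the bounds so the smaller value comes first

Corrected query:
SELECT id, product, total FROM orders WHERE total BETWEEN 283.13 AND 1152.0

Result:
id | product  | total 
---+----------+-------
2  | Monitor  | 931.35
3  | Tablet   | 656.04
4  | Laptop   | 629.69
6  | Keyboard | 910.54
7  | Charger  | 989.99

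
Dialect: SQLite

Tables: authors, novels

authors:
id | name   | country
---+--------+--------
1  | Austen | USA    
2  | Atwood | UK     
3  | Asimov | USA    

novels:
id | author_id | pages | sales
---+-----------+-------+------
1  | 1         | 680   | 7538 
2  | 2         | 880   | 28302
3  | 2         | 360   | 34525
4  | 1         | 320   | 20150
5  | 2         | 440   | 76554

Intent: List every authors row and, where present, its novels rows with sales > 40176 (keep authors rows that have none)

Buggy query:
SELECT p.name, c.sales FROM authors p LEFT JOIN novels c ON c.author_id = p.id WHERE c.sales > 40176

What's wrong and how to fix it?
Bug: Filtering c.sales in WHERE discards the NULL rows produced by LEFT JOIN, turning it into an inner join

Fix: Put 'c.sales > 40176' in the JOIN's ON clause instead of WHERE

Corrected query:
SELECT p.name, c.sales FROM authors p LEFT JOIN novels c ON c.author_id = p.id AND c.sales > 40176

Result:
name   | sales
-------+------
Austen | NULL 
Atwood | 76554
Asimov | NULL 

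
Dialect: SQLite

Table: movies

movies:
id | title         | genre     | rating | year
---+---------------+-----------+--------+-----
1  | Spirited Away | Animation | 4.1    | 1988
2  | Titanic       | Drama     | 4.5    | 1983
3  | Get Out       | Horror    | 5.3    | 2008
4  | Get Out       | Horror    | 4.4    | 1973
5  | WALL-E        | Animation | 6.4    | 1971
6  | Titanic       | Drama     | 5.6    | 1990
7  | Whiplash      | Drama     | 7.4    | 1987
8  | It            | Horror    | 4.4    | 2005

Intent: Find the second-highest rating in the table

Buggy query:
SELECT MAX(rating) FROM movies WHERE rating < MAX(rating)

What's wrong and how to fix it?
Bug: MAX(rating) on the right of the comparison is an aggregate-in-WHERE error

Fix: Compute the overall MAX in a subquery, then take MAX of rows below it

Corrected query:
SELECT MAX(rating) FROM movies WHERE rating < (SELECT MAX(rating) FROM movies)

Result:
MAX(rating)
-----------
6.4        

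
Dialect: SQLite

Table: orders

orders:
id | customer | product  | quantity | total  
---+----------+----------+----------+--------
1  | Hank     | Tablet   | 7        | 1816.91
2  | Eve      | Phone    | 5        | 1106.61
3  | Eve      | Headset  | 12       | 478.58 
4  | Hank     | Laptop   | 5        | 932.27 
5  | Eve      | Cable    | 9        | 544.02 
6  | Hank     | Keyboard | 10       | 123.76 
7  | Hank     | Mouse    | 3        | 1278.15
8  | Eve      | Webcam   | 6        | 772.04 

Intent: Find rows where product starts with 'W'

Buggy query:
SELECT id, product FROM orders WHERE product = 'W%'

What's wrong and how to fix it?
Bug: '=' compares the literal string including the % character; pattern matching needs LIKE

Fix: Replace '=' with LIKE so 'W%' is treated as a pattern

Corrected query:
SELECT id, product FROM orders WHERE product LIKE 'W%'

Result:
id | product
---+--------
8  | Webcam 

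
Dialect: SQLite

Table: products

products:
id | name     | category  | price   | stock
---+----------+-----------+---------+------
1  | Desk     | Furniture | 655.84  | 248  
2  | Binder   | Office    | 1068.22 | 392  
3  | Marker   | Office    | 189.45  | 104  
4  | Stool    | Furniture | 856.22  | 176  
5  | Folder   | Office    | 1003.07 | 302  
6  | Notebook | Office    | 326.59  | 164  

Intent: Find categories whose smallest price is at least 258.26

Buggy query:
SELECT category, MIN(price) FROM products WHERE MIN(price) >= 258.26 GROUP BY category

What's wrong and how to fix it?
Bug: MIN() in WHERE is a misuse of aggregate

Fix: Use HAVING for the per-group MIN condition

Corrected query:
SELECT category, MIN(price) FROM products GROUP BY category HAVING MIN(price) >= 258.26

Result:
category  | MIN(price)
----------+-----------
Furniture | 655.84    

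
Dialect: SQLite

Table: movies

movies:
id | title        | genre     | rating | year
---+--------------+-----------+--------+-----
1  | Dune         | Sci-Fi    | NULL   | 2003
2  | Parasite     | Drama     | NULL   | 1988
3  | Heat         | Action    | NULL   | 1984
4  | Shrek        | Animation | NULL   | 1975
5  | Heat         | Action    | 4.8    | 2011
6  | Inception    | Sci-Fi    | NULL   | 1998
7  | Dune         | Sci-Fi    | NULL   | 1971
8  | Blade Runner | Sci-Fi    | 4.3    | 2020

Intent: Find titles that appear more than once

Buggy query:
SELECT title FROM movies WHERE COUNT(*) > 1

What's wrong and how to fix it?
Bug: COUNT(*) is an aggregate and cannot be used in WHERE

Fix: GROUP BY title, then filter groups with HAVING COUNT(*) > 1

Corrected query:
SELECT title FROM movies GROUP BY title HAVING COUNT(*) > 1

Result:
title
-----
Dune 
Heat 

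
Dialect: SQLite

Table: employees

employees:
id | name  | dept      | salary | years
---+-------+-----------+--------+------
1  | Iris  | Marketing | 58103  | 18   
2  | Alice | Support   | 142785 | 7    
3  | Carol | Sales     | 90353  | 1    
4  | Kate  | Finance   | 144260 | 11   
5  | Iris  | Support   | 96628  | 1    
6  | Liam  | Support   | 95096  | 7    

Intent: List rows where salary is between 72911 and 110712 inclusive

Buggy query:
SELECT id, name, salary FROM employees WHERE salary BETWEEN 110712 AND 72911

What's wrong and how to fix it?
Bug: The bounds are reversed; BETWEEN a AND b requires a <= b to match anything

Fix: Write BETWEEN 72911 AND 110712

Corrected query:
SELECT id, name, salary FROM employees WHERE salary BETWEEN 72911 AND 110712

Result:
id | name  | salary
---+-------+-------
3  | Carol | 90353 
5  | Iris  | 96628 
6  | Liam  | 95096 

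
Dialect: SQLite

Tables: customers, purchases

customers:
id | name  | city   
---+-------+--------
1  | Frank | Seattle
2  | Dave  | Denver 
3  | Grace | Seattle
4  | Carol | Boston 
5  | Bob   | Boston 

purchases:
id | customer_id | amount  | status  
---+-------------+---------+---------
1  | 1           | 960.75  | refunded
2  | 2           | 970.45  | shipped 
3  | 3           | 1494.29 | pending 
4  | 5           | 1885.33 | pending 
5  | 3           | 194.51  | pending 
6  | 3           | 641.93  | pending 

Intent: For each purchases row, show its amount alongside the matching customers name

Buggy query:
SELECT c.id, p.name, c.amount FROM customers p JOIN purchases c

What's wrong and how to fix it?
Bug: JOIN with no ON clause produces a cartesian product; every purchases row pairs with every customers row

Fix: Add ON c.customer_id = p.id to the JOIN

Corrected query:
SELECT c.id, p.name, c.amount FROM customers p JOIN purchases c ON c.customer_id = p.id

Result:
id | name  | amount 
---+-------+--------
1  | Frank | 960.75 
2  | Dave  | 970.45 
3  | Grace | 1494.29
4  | Bob   | 1885.33
5  | Grace | 194.51 
6  | Grace | 641.93 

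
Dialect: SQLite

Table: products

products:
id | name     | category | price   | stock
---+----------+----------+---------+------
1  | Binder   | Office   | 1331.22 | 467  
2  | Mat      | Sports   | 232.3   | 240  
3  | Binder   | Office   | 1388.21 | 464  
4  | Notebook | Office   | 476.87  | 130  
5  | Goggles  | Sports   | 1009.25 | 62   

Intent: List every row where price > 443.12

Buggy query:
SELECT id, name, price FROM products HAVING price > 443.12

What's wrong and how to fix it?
Bug: HAVING filters the output of aggregation, but this query has no GROUP BY and no aggregate functions, so SQLite rejects it (HAVING clause on a non-aggregate query); the condition here is per row

Fix: Use WHERE for row-level filtering

Corrected query:
SELECT id, name, price FROM products WHERE price > 443.12

Result:
id | name     | price  
---+----------+--------
1  | Binder   | 1331.22
3  | Binder   | 1388.21
4  | Notebook | 476.87 
5  | Goggles  | 1009.25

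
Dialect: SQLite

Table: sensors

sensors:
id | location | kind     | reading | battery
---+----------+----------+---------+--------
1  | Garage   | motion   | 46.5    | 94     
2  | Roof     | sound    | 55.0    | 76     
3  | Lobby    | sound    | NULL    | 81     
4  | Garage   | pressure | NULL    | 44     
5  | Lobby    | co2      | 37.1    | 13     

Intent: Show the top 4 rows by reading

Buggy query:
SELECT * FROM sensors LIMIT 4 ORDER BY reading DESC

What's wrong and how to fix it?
Bug: ORDER BY cannot follow LIMIT; LIMIT is the final clause

Fix: Sort with ORDER BY, then apply LIMIT

Corrected query:
SELECT * FROM sensors ORDER BY reading DESC LIMIT 4

Result:
id | location | kind   | reading | battery
---+----------+--------+---------+--------
2  | Roof     | sound  | 55      | 76     
1  | Garage   | motion | 46.5    | 94     
5  | Lobby    | co2    | 37.1    | 13     
3  | Lobby    | sound  | NULL    | 81     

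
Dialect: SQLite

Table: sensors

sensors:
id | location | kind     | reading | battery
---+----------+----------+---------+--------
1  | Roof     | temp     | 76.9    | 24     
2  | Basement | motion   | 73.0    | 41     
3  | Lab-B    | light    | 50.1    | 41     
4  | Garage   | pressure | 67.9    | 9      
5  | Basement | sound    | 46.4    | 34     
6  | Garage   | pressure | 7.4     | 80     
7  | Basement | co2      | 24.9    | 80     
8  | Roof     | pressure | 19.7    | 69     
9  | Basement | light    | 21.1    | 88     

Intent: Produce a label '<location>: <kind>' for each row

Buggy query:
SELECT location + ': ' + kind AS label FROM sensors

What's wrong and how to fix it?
Bug: '+' is numeric addition; on text columns SQLite converts them to 0 instead of concatenating

Fix: Use the || operator for string concatenation

Corrected query:
SELECT location || ': ' || kind AS label FROM sensors

Result:
label           
----------------
Roof: temp      
Basement: motion
Lab-B: light    
Garage: pressure
Basement: sound 
Garage: pressure
Basement: co2   
Roof: pressure  
Basement: light 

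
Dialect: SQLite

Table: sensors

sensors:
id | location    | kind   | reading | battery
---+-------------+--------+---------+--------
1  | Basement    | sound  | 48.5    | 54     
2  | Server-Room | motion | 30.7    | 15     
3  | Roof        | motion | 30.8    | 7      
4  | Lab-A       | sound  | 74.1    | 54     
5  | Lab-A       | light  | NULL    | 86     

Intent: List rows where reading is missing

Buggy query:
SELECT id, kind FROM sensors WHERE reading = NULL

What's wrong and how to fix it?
Bug: '= NULL' is always unknown in SQL three-valued logic, so no rows match

Fix: Replace '= NULL' with 'IS NULL'

Corrected query:
SELECT id, kind FROM sensors WHERE reading IS NULL

Result:
id | kind 
---+------
5  | light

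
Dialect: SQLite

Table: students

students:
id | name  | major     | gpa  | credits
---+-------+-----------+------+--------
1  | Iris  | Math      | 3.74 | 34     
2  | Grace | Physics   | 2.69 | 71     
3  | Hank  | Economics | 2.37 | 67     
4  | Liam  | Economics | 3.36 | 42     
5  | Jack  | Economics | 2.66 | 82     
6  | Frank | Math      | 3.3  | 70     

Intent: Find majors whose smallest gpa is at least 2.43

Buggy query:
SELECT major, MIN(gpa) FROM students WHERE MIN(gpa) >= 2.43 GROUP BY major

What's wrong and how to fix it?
Bug: MIN() in WHERE is a misuse of aggregate

Fix: Replace WHERE with HAVING after the GROUP BY

Corrected query:
SELECT major, MIN(gpa) FROM students GROUP BY major HAVING MIN(gpa) >= 2.43

Result:
major   | MIN(gpa)
--------+---------
Math    | 3.3     
Physics | 2.69    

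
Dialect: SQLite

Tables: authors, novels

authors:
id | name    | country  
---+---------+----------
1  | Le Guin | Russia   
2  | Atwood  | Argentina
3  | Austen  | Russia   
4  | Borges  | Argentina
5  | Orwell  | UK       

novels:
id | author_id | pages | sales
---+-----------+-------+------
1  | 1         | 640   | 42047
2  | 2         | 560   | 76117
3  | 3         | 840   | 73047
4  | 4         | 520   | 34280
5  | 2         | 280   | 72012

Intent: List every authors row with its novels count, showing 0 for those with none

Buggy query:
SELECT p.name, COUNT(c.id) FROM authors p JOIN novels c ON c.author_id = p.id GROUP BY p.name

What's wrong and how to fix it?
Bug: INNER JOIN drops authors rows that have no matching novels rows

Fix: Use LEFT JOIN so parents without children still appear (COUNT(c.id) gives 0)

Corrected query:
SELECT p.name, COUNT(c.id) FROM authors p LEFT JOIN novels c ON c.author_id = p.id GROUP BY p.name

Result:
name    | COUNT(c.id)
--------+------------
Atwood  | 2          
Austen  | 1          
Borges  | 1          
Le Guin | 1          
Orwell  | 0          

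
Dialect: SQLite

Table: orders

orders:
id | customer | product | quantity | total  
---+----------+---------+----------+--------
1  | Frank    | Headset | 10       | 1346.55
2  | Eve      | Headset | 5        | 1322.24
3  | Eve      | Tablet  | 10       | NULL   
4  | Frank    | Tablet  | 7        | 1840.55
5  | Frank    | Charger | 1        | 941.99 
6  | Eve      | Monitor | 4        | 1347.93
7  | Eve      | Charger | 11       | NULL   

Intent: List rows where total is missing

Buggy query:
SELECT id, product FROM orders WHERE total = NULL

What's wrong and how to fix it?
Bug: '= NULL' is always unknown in SQL three-valued logic, so no rows match

Fix: Replace '= NULL' with 'IS NULL'

Corrected query:
SELECT id, product FROM orders WHERE total IS NULL

Result:
id | product
---+--------
3  | Tablet 
7  | Charger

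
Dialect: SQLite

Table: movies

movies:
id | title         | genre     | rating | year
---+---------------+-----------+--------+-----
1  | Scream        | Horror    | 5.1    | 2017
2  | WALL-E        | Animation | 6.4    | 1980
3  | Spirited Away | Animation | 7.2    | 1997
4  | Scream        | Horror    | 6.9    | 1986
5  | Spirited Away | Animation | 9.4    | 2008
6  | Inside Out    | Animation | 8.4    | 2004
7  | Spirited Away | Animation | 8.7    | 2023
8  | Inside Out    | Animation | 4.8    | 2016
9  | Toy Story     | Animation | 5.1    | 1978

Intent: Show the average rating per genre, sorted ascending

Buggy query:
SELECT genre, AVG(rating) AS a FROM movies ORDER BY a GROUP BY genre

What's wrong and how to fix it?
Bug: GROUP BY must precede ORDER BY

Fix: Reorder: SELECT … FROM … GROUP BY … ORDER BY …

Corrected query:
SELECT genre, AVG(rating) AS a FROM movies GROUP BY genre ORDER BY a

Result:
genre     | a       
----------+---------
Horror    | 6       
Animation | 7.142857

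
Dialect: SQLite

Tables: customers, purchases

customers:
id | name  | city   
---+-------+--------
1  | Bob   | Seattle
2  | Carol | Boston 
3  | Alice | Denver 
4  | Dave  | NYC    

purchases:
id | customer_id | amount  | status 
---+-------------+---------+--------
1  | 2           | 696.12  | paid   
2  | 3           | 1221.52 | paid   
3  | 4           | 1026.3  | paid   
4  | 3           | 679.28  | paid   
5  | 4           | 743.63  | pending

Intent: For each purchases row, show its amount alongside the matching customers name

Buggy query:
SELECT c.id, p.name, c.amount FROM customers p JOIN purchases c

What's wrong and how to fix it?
Bug: JOIN with no ON clause produces a cartesian product; every purchases row pairs with every customers row

Fix: Add ON c.customer_id = p.id to the JOIN

Corrected query:
SELECT c.id, p.name, c.amount FROM customers p JOIN purchases c ON c.customer_id = p.id

Result:
id | name  | amount 
---+-------+--------
1  | Carol | 696.12 
2  | Alice | 1221.52
3  | Dave  | 1026.3 
4  | Alice | 679.28 
5  | Dave  | 743.63 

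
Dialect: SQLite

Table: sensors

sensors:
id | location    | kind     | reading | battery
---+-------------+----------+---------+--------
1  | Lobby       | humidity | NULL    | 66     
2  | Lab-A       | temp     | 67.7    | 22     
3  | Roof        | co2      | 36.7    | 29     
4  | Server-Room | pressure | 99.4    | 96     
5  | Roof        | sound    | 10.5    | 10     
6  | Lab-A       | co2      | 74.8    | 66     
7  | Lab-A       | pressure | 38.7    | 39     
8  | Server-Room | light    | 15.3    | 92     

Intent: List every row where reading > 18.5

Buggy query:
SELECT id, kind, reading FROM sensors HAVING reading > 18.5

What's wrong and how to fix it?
Bug: This is a non-aggregate query (no GROUP BY, no aggregates), so in SQLite the HAVING clause is invalid here; a row-level condition belongs in WHERE

Fix: Replace HAVING with WHERE since the condition applies to individual rows

Corrected query:
SELECT id, kind, reading FROM sensors WHERE reading > 18.5

Result:
id | kind     | reading
---+----------+--------
2  | temp     | 67.7   
3  | co2      | 36.7   
4  | pressure | 99.4   
6  | co2      | 74.8   
7  | pressure | 38.7   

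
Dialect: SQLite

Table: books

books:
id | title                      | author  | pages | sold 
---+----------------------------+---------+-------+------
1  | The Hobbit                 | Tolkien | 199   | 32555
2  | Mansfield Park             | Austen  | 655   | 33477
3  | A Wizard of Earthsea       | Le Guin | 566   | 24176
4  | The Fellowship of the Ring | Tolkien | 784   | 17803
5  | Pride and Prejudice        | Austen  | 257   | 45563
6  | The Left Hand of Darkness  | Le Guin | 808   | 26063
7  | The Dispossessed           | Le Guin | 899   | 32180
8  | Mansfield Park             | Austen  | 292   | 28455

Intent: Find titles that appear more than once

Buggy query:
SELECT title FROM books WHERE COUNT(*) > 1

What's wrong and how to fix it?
Bug: COUNT(*) is an aggregate and cannot be used in WHERE

Fix: GROUP BY title, then filter groups with HAVING COUNT(*) > 1

Corrected query:
SELECT title FROM books GROUP BY title HAVING COUNT(*) > 1

Result:
title         
--------------
Mansfield Park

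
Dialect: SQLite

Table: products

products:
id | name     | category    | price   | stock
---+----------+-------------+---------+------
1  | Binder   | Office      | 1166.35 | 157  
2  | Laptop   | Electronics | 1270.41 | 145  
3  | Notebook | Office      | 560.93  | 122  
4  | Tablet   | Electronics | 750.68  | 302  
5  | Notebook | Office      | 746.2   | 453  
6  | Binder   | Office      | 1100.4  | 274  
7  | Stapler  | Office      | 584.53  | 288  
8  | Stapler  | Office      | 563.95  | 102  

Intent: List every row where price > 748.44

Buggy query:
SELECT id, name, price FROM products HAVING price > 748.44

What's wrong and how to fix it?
Bug: This is a non-aggregate query (no GROUP BY, no aggregates), so in SQLite the HAVING clause is invalid here; a row-level condition belongs in WHERE

Fix: Use WHERE for row-level filtering

Corrected query:
SELECT id, name, price FROM products WHERE price > 748.44

Result:
id | name   | price  
---+--------+--------
1  | Binder | 1166.35
2  | Laptop | 1270.41
4  | Tablet | 750.68 
6  | Binder | 1100.4 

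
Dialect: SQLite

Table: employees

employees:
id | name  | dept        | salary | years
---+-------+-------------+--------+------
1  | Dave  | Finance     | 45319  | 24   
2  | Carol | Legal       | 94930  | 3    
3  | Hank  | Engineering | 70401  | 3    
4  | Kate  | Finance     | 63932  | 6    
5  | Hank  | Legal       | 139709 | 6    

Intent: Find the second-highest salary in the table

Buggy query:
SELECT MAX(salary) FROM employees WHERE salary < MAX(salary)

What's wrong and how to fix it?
Bug: The inner MAX is an aggregate inside WHERE, which is not allowed

Fix: Put the inner MAX in a scalar subquery

Corrected query:
SELECT MAX(salary) FROM employees WHERE salary < (SELECT MAX(salary) FROM employees)

Result:
MAX(salary)
-----------
94930      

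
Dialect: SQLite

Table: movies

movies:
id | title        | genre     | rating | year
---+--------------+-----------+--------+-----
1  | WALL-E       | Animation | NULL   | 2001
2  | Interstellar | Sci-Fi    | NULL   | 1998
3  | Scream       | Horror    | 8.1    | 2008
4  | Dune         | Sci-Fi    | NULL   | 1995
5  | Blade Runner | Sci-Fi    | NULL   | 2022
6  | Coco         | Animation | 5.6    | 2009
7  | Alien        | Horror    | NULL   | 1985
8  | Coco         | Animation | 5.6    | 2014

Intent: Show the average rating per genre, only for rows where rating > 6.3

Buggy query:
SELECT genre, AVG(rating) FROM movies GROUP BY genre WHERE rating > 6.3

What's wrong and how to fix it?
Bug: WHERE cannot follow GROUP BY

Fix: Move the WHERE clause before GROUP BY

Corrected query:
SELECT genre, AVG(rating) FROM movies WHERE rating > 6.3 GROUP BY genre

Result:
genre  | AVG(rating)
-------+------------
Horror | 8.1        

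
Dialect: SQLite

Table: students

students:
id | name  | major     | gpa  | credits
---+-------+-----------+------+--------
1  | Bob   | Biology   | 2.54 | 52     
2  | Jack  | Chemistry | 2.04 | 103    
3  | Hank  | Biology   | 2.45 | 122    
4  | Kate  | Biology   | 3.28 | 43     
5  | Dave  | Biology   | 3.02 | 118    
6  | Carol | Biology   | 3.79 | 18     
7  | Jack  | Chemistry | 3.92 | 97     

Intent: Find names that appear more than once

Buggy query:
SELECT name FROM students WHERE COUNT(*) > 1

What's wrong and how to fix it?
Bug: COUNT(*) is an aggregate and cannot be used in WHERE

Fix: Group first, then use HAVING for the count condition

Corrected query:
SELECT name FROM students GROUP BY name HAVING COUNT(*) > 1

Result:
name
----
Jack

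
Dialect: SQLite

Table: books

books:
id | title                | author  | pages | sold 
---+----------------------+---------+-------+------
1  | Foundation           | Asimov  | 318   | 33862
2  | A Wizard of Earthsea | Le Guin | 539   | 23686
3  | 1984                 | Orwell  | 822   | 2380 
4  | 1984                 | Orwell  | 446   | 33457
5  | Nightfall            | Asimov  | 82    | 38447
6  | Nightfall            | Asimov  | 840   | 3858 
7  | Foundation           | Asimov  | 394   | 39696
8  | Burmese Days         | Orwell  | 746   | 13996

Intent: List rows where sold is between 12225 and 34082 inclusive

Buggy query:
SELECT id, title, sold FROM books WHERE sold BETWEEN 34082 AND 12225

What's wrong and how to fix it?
Bug: The bounds are reversed; BETWEEN a AND b requires a <= b to match anything

Fix: Swap the bounds so the smaller value comes first

Corrected query:
SELECT id, title, sold FROM books WHERE sold BETWEEN 12225 AND 34082

Result:
id | title                | sold 
---+----------------------+------
1  | Foundation           | 33862
2  | A Wizard of Earthsea | 23686
4  | 1984                 | 33457
8  | Burmese Days         | 13996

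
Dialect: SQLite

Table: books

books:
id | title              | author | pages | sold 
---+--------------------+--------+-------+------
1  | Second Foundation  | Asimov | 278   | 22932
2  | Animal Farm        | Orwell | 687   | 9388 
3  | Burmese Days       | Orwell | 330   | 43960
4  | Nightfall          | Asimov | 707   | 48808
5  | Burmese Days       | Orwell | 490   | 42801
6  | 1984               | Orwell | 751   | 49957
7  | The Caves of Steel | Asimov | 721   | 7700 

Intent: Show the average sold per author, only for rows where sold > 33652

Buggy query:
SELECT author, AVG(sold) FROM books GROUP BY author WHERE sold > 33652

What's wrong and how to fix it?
Bug: WHERE cannot follow GROUP BY

Fix: Place WHERE between FROM and GROUP BY

Corrected query:
SELECT author, AVG(sold) FROM books WHERE sold > 33652 GROUP BY author

Result:
author | AVG(sold)   
-------+-------------
Asimov | 48808       
Orwell | 45572.666667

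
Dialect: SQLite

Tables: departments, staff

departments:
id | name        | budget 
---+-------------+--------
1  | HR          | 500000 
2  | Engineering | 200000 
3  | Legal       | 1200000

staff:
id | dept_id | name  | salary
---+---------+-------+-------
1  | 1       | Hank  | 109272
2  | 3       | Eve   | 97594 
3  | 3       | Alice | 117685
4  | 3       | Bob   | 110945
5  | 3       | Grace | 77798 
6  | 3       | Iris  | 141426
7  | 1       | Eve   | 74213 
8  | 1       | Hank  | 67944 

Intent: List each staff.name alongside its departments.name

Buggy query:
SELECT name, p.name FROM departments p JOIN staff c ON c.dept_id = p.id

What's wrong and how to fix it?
Bug: 'name' exists in both joined tables, so the database can't tell which one is meant

Fix: Qualify the column with its table alias (c.name)

Corrected query:
SELECT c.name, p.name FROM departments p JOIN staff c ON c.dept_id = p.id

Result:
name  | name 
------+------
Hank  | HR   
Eve   | Legal
Alice | Legal
Bob   | Legal
Grace | Legal
Iris  | Legal
Eve   | HR   
Hank  | HR   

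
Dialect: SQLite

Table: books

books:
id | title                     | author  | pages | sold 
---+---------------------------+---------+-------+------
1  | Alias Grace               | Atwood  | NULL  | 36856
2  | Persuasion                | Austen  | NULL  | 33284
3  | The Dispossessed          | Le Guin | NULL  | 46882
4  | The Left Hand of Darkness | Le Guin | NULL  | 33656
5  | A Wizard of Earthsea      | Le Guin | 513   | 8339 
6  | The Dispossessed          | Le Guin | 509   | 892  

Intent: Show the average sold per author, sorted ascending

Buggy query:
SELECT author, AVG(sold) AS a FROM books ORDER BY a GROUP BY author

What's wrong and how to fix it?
Bug: ORDER BY appears before GROUP BY; SQL clause order requires GROUP BY first

Fix: Reorder: SELECT … FROM … GROUP BY … ORDER BY …

Corrected query:
SELECT author, AVG(sold) AS a FROM books GROUP BY author ORDER BY a

Result:
author  | a       
--------+---------
Le Guin | 22442.25
Austen  | 33284   
Atwood  | 36856   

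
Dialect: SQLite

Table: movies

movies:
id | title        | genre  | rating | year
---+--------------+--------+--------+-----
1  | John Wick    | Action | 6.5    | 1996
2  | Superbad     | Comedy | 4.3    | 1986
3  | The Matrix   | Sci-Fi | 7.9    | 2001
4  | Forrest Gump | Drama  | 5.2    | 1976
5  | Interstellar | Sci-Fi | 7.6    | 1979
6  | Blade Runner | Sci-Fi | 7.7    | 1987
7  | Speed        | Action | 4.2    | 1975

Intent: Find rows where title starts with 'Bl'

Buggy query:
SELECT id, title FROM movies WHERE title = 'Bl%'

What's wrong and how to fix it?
Bug: '=' compares the literal string including the % character; pattern matching needs LIKE

Fix: Replace '=' with LIKE so 'Bl%' is treated as a pattern

Corrected query:
SELECT id, title FROM movies WHERE title LIKE 'Bl%'

Result:
id | title       
---+-------------
6  | Blade Runner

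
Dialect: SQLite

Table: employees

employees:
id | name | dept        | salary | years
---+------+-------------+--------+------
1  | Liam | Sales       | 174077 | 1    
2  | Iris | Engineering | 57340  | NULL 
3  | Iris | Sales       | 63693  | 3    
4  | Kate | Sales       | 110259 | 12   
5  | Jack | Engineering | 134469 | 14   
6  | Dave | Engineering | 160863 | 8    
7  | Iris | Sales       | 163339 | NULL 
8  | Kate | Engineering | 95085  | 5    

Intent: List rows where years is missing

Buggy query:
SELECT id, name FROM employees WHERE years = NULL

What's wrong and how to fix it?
Bug: Comparing to NULL with '=' never matches; NULL = NULL is unknown, not true

Fix: Use IS NULL to test for NULL

Corrected query:
SELECT id, name FROM employees WHERE years IS NULL

Result:
id | name
---+-----
2  | Iris
7  | Iris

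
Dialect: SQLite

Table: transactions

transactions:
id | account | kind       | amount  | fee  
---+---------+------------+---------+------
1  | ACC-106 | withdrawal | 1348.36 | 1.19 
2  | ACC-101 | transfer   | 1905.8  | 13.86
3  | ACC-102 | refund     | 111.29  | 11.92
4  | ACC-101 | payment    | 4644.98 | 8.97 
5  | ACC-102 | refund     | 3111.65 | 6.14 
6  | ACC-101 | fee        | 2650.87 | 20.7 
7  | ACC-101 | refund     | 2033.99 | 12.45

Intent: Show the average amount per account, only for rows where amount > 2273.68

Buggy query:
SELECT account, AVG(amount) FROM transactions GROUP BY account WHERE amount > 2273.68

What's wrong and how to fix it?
Bug: Row-level WHERE must come before GROUP BY in the clause order

Fix: Move the WHERE clause before GROUP BY

Corrected query:
SELECT account, AVG(amount) FROM transactions WHERE amount > 2273.68 GROUP BY account

Result:
account | AVG(amount)
--------+------------
ACC-101 | 3647.925   
ACC-102 | 3111.65    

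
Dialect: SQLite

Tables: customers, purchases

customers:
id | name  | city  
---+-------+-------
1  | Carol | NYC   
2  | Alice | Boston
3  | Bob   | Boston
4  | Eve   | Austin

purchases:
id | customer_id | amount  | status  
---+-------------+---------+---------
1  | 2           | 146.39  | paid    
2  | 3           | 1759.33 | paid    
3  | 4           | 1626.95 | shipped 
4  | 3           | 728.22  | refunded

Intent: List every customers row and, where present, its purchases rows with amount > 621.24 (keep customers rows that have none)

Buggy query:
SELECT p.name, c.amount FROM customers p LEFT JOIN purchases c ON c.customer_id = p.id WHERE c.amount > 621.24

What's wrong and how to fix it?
Bug: Filtering c.amount in WHERE discards the NULL rows produced by LEFT JOIN, turning it into an inner join

Fix: Move the right-table condition into the ON clause so unmatched parents are kept

Corrected query:
SELECT p.name, c.amount FROM customers p LEFT JOIN purchases c ON c.customer_id = p.id AND c.amount > 621.24

Result:
name  | amount 
------+--------
Carol | NULL   
Alice | NULL   
Bob   | 728.22 
Bob   | 1759.33
Eve   | 1626.95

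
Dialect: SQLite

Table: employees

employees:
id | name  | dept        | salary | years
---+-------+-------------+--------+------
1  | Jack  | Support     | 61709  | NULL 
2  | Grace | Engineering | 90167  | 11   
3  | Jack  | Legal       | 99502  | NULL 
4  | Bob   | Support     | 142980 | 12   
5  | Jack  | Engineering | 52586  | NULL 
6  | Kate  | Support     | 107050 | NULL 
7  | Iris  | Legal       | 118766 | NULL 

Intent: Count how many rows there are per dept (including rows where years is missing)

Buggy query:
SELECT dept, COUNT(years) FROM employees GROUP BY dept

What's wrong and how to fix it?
Bug: COUNT(years) skips NULLs, so groups with missing years are undercounted

Fix: Use COUNT(*) to count all rows regardless of NULL

Corrected query:
SELECT dept, COUNT(*) FROM employees GROUP BY dept

Result:
dept        | COUNT(*)
------------+---------
Engineering | 2       
Legal       | 2       
Support     | 3       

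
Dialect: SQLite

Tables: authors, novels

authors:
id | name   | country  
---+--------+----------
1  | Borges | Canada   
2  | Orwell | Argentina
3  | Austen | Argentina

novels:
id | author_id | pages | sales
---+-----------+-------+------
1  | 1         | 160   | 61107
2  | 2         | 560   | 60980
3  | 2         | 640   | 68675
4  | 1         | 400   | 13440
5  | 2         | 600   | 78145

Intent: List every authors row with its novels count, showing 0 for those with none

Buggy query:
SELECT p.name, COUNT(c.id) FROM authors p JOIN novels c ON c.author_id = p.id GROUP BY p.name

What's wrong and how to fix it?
Bug: An inner join excludes parents with zero children

Fix: Use LEFT JOIN so parents without children still appear (COUNT(c.id) gives 0)

Corrected query:
SELECT p.name, COUNT(c.id) FROM authors p LEFT JOIN novels c ON c.author_id = p.id GROUP BY p.name

Result:
name   | COUNT(c.id)
-------+------------
Austen | 0          
Borges | 2          
Orwell | 3          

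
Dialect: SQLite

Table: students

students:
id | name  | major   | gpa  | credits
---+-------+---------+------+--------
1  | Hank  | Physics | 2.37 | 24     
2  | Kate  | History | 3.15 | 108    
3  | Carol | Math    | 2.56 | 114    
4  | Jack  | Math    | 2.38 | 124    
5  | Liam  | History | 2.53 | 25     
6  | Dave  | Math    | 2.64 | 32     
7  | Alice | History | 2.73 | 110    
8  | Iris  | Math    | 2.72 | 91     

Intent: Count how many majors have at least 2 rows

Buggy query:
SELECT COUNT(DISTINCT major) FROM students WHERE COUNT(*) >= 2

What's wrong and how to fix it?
Bug: WHERE filters individual rows, not groups, so a group-level COUNT is invalid there

Fix: Group first with HAVING COUNT(*) >= 2, then COUNT the resulting groups

Corrected query:
SELECT COUNT(*) FROM (SELECT major FROM students GROUP BY major HAVING COUNT(*) >= 2)

Result:
COUNT(*)
--------
2       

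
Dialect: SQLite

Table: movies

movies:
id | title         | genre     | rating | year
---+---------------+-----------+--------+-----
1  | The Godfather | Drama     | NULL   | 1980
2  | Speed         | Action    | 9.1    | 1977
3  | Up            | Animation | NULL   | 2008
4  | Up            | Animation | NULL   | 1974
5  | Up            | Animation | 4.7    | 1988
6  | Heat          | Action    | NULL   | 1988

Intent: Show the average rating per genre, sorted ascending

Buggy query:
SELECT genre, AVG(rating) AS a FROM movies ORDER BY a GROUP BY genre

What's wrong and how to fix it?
Bug: GROUP BY must precede ORDER BY

Fix: Reorder: SELECT … FROM … GROUP BY … ORDER BY …

Corrected query:
SELECT genre, AVG(rating) AS a FROM movies GROUP BY genre ORDER BY a

Result:
genre     | a   
----------+-----
Drama     | NULL
Animation | 4.7 
Action    | 9.1 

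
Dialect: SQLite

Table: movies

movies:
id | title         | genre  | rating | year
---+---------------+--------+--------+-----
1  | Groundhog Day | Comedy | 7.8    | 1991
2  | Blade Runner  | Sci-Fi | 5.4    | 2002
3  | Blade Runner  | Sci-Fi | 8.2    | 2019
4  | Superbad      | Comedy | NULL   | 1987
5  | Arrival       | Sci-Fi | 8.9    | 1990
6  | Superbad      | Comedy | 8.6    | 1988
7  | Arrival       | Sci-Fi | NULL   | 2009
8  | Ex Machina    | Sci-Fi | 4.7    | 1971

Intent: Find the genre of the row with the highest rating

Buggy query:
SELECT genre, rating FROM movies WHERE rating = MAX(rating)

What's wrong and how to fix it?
Bug: MAX(rating) is an aggregate and cannot be used directly in WHERE

Fix: Use a subquery: WHERE rating = (SELECT MAX(rating) FROM movies)

Corrected query:
SELECT genre, rating FROM movies WHERE rating = (SELECT MAX(rating) FROM movies)

Result:
genre  | rating
-------+-------
Sci-Fi | 8.9   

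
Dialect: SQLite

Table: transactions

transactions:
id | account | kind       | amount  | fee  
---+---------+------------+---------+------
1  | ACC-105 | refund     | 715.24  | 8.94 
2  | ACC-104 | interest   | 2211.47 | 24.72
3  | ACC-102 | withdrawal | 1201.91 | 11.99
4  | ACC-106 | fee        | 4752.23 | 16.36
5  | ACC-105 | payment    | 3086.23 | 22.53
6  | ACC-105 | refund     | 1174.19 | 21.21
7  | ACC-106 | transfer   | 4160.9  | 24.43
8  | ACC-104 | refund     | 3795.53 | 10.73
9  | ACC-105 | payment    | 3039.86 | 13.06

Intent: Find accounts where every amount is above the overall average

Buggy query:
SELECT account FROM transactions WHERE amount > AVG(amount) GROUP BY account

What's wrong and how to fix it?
Bug: WHERE evaluates per row before aggregation, so AVG() is unavailable

Fix: Compute the overall average in a scalar subquery and compare each group's MIN against it in HAVING

Corrected query:
SELECT account FROM transactions GROUP BY account HAVING MIN(amount) > (SELECT AVG(amount) FROM transactions)

Result:
account
-------
ACC-106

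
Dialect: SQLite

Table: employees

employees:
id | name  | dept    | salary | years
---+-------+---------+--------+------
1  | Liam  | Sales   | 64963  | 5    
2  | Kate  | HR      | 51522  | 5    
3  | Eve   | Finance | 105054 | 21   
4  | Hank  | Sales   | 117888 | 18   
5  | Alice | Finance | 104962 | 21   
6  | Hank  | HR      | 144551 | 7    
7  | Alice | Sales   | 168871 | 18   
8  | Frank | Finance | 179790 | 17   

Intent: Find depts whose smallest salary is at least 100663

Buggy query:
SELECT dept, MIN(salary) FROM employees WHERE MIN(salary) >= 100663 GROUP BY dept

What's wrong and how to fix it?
Bug: Aggregates like MIN are computed per group after WHERE runs

Fix: Use HAVING for the per-group MIN condition

Corrected query:
SELECT dept, MIN(salary) FROM employees GROUP BY dept HAVING MIN(salary) >= 100663

Result:
dept    | MIN(salary)
--------+------------
Finance | 104962     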